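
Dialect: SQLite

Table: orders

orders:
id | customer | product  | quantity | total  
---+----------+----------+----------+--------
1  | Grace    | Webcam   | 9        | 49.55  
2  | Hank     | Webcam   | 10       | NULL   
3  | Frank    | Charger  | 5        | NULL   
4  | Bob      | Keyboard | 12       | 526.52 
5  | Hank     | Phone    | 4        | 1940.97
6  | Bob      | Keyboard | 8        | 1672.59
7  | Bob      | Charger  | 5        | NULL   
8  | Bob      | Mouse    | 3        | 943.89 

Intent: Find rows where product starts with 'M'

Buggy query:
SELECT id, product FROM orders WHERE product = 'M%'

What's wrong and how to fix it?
Bug: Wildcards only work with LIKE; '=' treats '%' as a literal character

Fix: Use LIKE for wildcard pattern matching

Corrected query:
SELECT id, product FROM orders WHERE product LIKE 'M%'

Result:
id | product
---+--------
8  | Mouse  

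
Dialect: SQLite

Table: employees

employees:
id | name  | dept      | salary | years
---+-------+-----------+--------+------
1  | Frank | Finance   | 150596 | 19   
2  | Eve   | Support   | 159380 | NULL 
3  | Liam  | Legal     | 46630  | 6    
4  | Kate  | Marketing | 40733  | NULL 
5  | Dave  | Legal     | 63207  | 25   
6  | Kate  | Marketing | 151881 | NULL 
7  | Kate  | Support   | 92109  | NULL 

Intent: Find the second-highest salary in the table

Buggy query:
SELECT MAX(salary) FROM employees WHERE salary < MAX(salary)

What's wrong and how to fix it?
Bug: The inner MAX is an aggregate inside WHERE, which is not allowed

Fix: Compute the overall MAX in a subquery, then take MAX of rows below it

Corrected query:
SELECT MAX(salary) FROM employees WHERE salary < (SELECT MAX(salary) FROM employees)

Result:
MAX(salary)
-----------
151881     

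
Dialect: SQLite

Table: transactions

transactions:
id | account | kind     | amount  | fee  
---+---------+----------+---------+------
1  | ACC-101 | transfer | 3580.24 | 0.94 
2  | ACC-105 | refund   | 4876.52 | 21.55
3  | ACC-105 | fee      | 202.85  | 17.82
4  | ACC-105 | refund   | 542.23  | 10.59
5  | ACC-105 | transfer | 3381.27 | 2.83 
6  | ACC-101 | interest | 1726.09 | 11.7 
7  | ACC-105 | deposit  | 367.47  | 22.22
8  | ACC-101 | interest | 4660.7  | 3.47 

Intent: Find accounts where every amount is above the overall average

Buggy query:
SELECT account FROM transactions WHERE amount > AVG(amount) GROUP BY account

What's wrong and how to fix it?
Bug: WHERE evaluates per row before aggregation, so AVG() is unavailable

Fix: Use a subquery for AVG and a HAVING MIN(...) filter so the condition holds for every row in the group

Corrected query:
SELECT account FROM transactions GROUP BY account HAVING MIN(amount) > (SELECT AVG(amount) FROM transactions)

Result:
(no rows)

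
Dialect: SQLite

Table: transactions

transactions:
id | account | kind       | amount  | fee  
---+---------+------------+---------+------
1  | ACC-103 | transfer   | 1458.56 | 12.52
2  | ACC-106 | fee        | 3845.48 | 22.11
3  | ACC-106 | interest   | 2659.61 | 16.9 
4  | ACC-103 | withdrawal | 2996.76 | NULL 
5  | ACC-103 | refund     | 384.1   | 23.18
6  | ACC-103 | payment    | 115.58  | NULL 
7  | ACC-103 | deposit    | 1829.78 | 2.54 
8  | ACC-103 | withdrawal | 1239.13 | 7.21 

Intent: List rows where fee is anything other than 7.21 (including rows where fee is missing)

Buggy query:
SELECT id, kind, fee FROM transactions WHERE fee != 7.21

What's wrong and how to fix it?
Bug: 'fee != 7.21' is unknown when fee is NULL, so NULL rows are silently excluded

Fix: Add an explicit OR fee IS NULL to include the missing-value rows

Corrected query:
SELECT id, kind, fee FROM transactions WHERE fee != 7.21 OR fee IS NULL

Result:
id | kind       | fee  
---+------------+------
1  | transfer   | 12.52
2  | fee        | 22.11
3  | interest   | 16.9 
4  | withdrawal | NULL 
5  | refund     | 23.18
6  | payment    | NULL 
7  | deposit    | 2.54 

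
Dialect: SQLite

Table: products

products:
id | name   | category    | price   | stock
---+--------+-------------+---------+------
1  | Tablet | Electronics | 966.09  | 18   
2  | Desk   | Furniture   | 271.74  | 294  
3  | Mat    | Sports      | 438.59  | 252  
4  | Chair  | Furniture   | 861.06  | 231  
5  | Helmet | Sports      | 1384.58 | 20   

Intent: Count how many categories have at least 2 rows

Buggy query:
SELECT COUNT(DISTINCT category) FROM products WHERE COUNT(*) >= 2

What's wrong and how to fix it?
Bug: WHERE filters individual rows, not groups, so a group-level COUNT is invalid there

Fix: Use a subquery that GROUPs and filters with HAVING, then count its rows

Corrected query:
SELECT COUNT(*) FROM (SELECT category FROM products GROUP BY category HAVING COUNT(*) >= 2)

Result:
COUNT(*)
--------
2       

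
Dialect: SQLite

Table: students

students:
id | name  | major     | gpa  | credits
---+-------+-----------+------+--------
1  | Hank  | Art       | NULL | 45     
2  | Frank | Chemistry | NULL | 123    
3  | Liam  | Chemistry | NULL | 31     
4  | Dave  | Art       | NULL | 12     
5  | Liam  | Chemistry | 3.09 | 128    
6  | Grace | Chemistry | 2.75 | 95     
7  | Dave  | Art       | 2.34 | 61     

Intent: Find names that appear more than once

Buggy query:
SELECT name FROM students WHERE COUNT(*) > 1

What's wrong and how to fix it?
Bug: WHERE can't reference COUNT(*); aggregates are computed after WHERE

Fix: Group first, then use HAVING for the count condition

Corrected query:
SELECT name FROM students GROUP BY name HAVING COUNT(*) > 1

Result:
name
----
Dave
Liam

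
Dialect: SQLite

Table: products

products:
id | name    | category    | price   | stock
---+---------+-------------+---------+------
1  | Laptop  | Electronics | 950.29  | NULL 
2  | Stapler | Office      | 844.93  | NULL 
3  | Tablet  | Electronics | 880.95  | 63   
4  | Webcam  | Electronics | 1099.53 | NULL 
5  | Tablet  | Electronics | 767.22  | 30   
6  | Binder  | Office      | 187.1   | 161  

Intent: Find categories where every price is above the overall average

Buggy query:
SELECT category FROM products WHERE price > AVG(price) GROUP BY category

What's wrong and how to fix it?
Bug: AVG() is an aggregate; it can't sit directly in WHERE

Fix: Use a subquery for AVG and a HAVING MIN(...) filter so the condition holds for every row in the group

Corrected query:
SELECT category FROM products GROUP BY category HAVING MIN(price) > (SELECT AVG(price) FROM products)

Result:
(no rows)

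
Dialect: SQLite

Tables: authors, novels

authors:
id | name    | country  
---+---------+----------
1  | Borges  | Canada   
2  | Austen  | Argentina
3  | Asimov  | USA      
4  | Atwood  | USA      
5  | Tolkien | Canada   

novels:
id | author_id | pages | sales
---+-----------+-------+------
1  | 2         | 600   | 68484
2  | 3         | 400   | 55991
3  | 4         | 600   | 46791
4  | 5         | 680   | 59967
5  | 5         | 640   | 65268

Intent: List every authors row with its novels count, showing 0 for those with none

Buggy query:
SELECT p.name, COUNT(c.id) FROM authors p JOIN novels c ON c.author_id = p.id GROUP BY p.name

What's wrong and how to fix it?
Bug: An inner join excludes parents with zero children

Fix: Switch to LEFT JOIN to retain unmatched parent rows

Corrected query:
SELECT p.name, COUNT(c.id) FROM authors p LEFT JOIN novels c ON c.author_id = p.id GROUP BY p.name

Result:
name    | COUNT(c.id)
--------+------------
Asimov  | 1          
Atwood  | 1          
Austen  | 1          
Borges  | 0          
Tolkien | 2          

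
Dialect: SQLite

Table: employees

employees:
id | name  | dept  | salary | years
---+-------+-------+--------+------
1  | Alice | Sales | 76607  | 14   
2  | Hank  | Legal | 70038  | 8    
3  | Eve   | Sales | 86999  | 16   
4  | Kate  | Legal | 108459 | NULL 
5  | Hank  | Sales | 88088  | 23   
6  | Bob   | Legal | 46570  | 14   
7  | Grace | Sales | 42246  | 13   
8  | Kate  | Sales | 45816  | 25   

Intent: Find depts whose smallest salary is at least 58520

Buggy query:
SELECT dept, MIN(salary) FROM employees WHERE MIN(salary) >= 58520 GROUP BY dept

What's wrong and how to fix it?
Bug: Aggregates like MIN are computed per group after WHERE runs

Fix: Use HAVING for the per-group MIN condition

Corrected query:
SELECT dept, MIN(salary) FROM employees GROUP BY dept HAVING MIN(salary) >= 58520

Result:
(no rows)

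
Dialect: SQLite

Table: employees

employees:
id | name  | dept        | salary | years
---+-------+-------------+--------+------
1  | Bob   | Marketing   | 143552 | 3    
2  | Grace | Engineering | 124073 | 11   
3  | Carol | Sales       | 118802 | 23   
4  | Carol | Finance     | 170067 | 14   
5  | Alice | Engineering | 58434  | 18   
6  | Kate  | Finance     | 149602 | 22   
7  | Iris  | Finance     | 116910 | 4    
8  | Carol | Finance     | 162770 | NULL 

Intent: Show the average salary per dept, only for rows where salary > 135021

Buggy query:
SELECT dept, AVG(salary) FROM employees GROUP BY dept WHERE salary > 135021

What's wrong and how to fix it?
Bug: WHERE cannot follow GROUP BY

Fix: Place WHERE between FROM and GROUP BY

Corrected query:
SELECT dept, AVG(salary) FROM employees WHERE salary > 135021 GROUP BY dept

Result:
dept      | AVG(salary)
----------+------------
Finance   | 160813     
Marketing | 143552     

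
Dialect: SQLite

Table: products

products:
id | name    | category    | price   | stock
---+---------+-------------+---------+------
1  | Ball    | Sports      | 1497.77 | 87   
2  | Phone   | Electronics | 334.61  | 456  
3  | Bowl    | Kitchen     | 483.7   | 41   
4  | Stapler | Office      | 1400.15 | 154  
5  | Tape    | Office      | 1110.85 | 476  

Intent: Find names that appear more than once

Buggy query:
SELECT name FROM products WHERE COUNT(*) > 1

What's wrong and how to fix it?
Bug: WHERE can't reference COUNT(*); aggregates are computed after WHERE

Fix: Group first, then use HAVING for the count condition

Corrected query:
SELECT name FROM products GROUP BY name HAVING COUNT(*) > 1

Result:
(no rows)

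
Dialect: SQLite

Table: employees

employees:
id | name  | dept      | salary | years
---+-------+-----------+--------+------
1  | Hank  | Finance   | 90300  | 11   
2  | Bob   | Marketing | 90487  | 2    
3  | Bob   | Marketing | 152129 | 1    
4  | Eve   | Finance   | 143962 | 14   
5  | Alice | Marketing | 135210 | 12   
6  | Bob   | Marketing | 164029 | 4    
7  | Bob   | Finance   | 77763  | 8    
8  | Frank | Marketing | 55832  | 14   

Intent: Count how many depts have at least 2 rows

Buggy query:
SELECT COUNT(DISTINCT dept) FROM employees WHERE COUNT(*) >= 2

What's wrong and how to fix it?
Bug: COUNT(*) cannot appear in WHERE; the per-group count doesn't exist yet

Fix: Use a subquery that GROUPs and filters with HAVING, then count its rows

Corrected query:
SELECT COUNT(*) FROM (SELECT dept FROM employees GROUP BY dept HAVING COUNT(*) >= 2)

Result:
COUNT(*)
--------
2       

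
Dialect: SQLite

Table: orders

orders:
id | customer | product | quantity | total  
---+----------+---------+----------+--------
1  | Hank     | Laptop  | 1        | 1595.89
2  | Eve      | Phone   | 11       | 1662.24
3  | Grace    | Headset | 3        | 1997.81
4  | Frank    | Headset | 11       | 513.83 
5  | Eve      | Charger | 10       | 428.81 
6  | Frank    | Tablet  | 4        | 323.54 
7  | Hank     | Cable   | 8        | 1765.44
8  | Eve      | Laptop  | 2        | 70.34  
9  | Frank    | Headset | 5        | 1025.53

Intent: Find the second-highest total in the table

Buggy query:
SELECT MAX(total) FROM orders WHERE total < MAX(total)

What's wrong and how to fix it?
Bug: MAX(total) on the right of the comparison is an aggregate-in-WHERE error

Fix: Compute the overall MAX in a subquery, then take MAX of rows below it

Corrected query:
SELECT MAX(total) FROM orders WHERE total < (SELECT MAX(total) FROM orders)

Result:
MAX(total)
----------
1765.44   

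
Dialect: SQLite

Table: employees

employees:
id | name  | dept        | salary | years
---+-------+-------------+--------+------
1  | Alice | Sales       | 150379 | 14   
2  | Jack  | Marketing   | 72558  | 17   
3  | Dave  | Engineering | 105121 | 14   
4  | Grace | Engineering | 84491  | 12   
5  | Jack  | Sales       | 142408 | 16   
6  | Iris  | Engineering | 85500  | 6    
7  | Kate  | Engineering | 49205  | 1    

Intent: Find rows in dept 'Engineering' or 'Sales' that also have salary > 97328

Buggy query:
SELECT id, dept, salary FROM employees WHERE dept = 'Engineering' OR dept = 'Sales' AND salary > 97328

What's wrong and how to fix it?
Bug: Without parentheses, AND is evaluated before OR, so the salary filter only applies to the 'Sales' branch

Fix: Add parentheses around the OR so the AND applies to both alternatives

Corrected query:
SELECT id, dept, salary FROM employees WHERE (dept = 'Engineering' OR dept = 'Sales') AND salary > 97328

Result:
id | dept        | salary
---+-------------+-------
1  | Sales       | 150379
3  | Engineering | 105121
5  | Sales       | 142408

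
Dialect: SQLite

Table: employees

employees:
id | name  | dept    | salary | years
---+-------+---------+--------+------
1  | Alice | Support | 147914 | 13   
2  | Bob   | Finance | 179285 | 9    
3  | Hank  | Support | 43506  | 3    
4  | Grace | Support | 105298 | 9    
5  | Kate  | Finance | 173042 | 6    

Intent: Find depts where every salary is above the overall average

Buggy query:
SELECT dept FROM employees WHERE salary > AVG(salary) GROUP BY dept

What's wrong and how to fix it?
Bug: WHERE evaluates per row before aggregation, so AVG() is unavailable

Fix: Compute the overall average in a scalar subquery and compare each group's MIN against it in HAVING

Corrected query:
SELECT dept FROM employees GROUP BY dept HAVING MIN(salary) > (SELECT AVG(salary) FROM employees)

Result:
dept   
-------
Finance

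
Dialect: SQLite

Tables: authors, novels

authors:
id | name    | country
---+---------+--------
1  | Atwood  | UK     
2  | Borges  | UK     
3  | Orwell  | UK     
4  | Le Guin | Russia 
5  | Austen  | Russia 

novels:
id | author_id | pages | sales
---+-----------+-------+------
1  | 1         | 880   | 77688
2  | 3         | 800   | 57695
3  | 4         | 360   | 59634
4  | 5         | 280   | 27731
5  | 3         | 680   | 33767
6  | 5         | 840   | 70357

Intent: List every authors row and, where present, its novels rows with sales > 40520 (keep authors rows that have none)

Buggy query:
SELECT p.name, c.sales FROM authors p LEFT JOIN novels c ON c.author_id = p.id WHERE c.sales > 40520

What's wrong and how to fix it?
Bug: Filtering c.sales in WHERE discards the NULL rows produced by LEFT JOIN, turning it into an inner join

Fix: Move the right-table condition into the ON clause so unmatched parents are kept

Corrected query:
SELECT p.name, c.sales FROM authors p LEFT JOIN novels c ON c.author_id = p.id AND c.sales > 40520

Result:
name    | sales
--------+------
Atwood  | 77688
Borges  | NULL 
Orwell  | 57695
Le Guin | 59634
Austen  | 70357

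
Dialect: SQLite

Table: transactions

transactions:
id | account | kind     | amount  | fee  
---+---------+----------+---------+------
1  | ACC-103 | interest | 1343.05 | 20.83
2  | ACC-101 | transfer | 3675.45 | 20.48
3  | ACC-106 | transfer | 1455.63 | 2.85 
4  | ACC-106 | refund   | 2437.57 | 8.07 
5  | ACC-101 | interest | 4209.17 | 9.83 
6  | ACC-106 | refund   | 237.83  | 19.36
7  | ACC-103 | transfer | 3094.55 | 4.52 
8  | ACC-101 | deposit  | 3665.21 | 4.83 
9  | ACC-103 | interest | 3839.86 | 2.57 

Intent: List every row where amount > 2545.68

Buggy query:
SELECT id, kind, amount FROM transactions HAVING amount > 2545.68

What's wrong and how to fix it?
Bug: HAVING filters the output of aggregation, but this query has no GROUP BY and no aggregate functions, so SQLite rejects it (HAVING clause on a non-aggregate query); the condition here is per row

Fix: Use WHERE for row-level filtering

Corrected query:
SELECT id, kind, amount FROM transactions WHERE amount > 2545.68

Result:
id | kind     | amount 
---+----------+--------
2  | transfer | 3675.45
5  | interest | 4209.17
7  | transfer | 3094.55
8  | deposit  | 3665.21
9  | interest | 3839.86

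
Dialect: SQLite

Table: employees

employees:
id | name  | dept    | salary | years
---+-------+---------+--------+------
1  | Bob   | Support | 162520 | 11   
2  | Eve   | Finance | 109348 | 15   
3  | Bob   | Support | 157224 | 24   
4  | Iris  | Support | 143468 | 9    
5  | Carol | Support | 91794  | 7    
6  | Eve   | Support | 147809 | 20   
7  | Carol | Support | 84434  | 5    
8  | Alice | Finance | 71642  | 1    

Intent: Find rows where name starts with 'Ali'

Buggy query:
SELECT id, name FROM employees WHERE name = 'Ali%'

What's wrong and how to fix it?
Bug: '=' compares the literal string including the % character; pattern matching needs LIKE

Fix: Replace '=' with LIKE so 'Ali%' is treated as a pattern

Corrected query:
SELECT id, name FROM employees WHERE name LIKE 'Ali%'

Result:
id | name 
---+------
8  | Alice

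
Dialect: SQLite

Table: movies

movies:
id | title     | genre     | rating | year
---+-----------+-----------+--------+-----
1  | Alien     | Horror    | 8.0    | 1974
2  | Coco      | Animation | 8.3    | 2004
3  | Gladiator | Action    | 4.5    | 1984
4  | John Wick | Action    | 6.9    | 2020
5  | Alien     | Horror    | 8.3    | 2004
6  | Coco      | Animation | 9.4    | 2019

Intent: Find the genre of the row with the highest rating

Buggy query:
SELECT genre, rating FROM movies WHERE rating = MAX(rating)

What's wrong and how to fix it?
Bug: WHERE is evaluated per row; an aggregate over the whole table isn't defined there

Fix: Wrap MAX in a scalar subquery so WHERE compares against a single value

Corrected query:
SELECT genre, rating FROM movies WHERE rating = (SELECT MAX(rating) FROM movies)

Result:
genre     | rating
----------+-------
Animation | 9.4   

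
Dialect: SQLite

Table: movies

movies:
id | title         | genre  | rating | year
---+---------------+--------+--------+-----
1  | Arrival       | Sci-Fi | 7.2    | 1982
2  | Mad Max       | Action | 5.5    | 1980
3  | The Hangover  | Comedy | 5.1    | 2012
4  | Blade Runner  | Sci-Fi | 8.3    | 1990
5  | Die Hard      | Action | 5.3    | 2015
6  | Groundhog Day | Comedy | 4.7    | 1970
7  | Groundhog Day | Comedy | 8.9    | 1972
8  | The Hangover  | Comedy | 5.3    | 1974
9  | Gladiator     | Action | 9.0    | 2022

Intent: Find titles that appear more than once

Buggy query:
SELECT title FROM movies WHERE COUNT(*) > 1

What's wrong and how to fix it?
Bug: COUNT(*) is an aggregate and cannot be used in WHERE

Fix: Group first, then use HAVING for the count condition

Corrected query:
SELECT title FROM movies GROUP BY title HAVING COUNT(*) > 1

Result:
title        
-------------
Groundhog Day
The Hangover 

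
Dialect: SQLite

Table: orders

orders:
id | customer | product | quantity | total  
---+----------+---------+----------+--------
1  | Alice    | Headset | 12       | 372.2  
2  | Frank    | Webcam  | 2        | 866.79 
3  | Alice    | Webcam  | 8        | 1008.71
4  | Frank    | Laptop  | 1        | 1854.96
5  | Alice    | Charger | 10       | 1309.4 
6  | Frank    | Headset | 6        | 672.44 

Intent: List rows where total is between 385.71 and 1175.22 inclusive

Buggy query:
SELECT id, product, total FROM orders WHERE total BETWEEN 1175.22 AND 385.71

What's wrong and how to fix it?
Bug: The bounds are reversed; BETWEEN a AND b requires a <= b to match anything

Fix: Write BETWEEN 385.71 AND 1175.22

Corrected query:
SELECT id, product, total FROM orders WHERE total BETWEEN 385.71 AND 1175.22

Result:
id | product | total  
---+---------+--------
2  | Webcam  | 866.79 
3  | Webcam  | 1008.71
6  | Headset | 672.44 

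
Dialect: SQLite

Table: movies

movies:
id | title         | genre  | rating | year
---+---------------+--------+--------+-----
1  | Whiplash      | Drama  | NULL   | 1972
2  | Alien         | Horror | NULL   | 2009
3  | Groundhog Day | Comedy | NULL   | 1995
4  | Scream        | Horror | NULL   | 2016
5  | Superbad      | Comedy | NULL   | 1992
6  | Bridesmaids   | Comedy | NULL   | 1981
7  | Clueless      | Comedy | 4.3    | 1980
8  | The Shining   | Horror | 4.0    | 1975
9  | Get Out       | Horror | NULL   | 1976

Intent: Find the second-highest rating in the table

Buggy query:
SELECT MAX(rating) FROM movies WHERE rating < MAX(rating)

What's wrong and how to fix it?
Bug: The inner MAX is an aggregate inside WHERE, which is not allowed

Fix: Compute the overall MAX in a subquery, then take MAX of rows below it

Corrected query:
SELECT MAX(rating) FROM movies WHERE rating < (SELECT MAX(rating) FROM movies)

Result:
MAX(rating)
-----------
4          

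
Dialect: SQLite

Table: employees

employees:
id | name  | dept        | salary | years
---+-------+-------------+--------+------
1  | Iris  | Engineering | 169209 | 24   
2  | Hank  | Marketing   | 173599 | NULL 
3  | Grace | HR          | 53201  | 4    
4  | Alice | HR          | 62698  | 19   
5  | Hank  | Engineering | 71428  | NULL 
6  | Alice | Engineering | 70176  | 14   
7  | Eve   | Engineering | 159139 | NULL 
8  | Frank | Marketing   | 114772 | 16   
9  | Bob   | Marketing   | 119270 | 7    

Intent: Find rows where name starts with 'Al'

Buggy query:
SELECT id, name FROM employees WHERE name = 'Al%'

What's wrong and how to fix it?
Bug: '=' compares the literal string including the % character; pattern matching needs LIKE

Fix: Replace '=' with LIKE so 'Al%' is treated as a pattern

Corrected query:
SELECT id, name FROM employees WHERE name LIKE 'Al%'

Result:
id | name 
---+------
4  | Alice
6  | Alice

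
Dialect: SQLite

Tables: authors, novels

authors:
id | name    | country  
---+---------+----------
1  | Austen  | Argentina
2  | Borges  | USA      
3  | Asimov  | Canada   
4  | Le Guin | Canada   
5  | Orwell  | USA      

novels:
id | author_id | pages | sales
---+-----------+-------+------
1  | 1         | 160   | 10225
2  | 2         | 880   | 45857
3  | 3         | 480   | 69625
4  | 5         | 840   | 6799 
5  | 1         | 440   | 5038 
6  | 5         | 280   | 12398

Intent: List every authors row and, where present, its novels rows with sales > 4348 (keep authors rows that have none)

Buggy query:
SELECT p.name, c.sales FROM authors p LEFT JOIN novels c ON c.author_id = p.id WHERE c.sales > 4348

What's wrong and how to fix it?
Bug: A WHERE condition on the right-hand table after LEFT JOIN drops unmatched parents

Fix: Move the right-table condition into the ON clause so unmatched parents are kept

Corrected query:
SELECT p.name, c.sales FROM authors p LEFT JOIN novels c ON c.author_id = p.id AND c.sales > 4348

Result:
name    | sales
--------+------
Austen  | 5038 
Austen  | 10225
Borges  | 45857
Asimov  | 69625
Le Guin | NULL 
Orwell  | 6799 
Orwell  | 12398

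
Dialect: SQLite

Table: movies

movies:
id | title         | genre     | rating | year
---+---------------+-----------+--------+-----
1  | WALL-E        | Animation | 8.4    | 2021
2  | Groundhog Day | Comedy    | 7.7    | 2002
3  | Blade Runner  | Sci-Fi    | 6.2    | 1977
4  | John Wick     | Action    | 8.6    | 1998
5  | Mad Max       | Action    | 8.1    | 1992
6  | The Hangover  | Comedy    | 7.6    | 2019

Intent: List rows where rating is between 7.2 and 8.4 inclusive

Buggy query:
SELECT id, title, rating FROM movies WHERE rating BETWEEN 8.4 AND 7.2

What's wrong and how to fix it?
Bug: BETWEEN expects the lower bound first; with 8.4 AND 7.2 the range is empty

Fix: Write BETWEEN 7.2 AND 8.4

Corrected query:
SELECT id, title, rating FROM movies WHERE rating BETWEEN 7.2 AND 8.4

Result:
id | title         | rating
---+---------------+-------
1  | WALL-E        | 8.4   
2  | Groundhog Day | 7.7   
5  | Mad Max       | 8.1   
6  | The Hangover  | 7.6   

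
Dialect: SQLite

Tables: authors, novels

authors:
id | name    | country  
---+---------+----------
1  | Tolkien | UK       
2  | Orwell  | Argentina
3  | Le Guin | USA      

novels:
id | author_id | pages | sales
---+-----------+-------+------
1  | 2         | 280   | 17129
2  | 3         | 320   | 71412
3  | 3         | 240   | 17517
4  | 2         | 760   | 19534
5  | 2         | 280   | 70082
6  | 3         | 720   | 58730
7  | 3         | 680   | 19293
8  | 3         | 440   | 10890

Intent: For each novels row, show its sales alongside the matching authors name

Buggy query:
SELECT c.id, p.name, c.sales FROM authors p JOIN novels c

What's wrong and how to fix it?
Bug: JOIN with no ON clause produces a cartesian product; every novels row pairs with every authors row

Fix: Specify the join condition linking the foreign key to the parent id

Corrected query:
SELECT c.id, p.name, c.sales FROM authors p JOIN novels c ON c.author_id = p.id

Result:
id | name    | sales
---+---------+------
1  | Orwell  | 17129
2  | Le Guin | 71412
3  | Le Guin | 17517
4  | Orwell  | 19534
5  | Orwell  | 70082
6  | Le Guin | 58730
7  | Le Guin | 19293
8  | Le Guin | 10890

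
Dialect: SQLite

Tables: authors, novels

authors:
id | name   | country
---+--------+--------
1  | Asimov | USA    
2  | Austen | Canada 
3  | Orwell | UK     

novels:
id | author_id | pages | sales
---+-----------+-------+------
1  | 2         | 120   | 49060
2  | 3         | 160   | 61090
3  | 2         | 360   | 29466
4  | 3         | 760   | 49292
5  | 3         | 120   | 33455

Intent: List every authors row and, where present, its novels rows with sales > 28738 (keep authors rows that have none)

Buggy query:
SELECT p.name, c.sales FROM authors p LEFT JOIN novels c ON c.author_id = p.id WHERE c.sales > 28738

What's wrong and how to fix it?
Bug: Filtering c.sales in WHERE discards the NULL rows produced by LEFT JOIN, turning it into an inner join

Fix: Move the right-table condition into the ON clause so unmatched parents are kept

Corrected query:
SELECT p.name, c.sales FROM authors p LEFT JOIN novels c ON c.author_id = p.id AND c.sales > 28738

Result:
name   | sales
-------+------
Asimov | NULL 
Austen | 29466
Austen | 49060
Orwell | 33455
Orwell | 49292
Orwell | 61090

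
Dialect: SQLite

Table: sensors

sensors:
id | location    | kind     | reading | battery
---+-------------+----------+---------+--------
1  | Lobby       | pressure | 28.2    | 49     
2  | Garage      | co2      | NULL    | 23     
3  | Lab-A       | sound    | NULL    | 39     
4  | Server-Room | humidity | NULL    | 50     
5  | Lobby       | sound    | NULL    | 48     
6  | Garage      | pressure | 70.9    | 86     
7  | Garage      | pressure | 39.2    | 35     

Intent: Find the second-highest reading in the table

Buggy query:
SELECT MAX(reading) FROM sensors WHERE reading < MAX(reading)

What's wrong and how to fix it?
Bug: The inner MAX is an aggregate inside WHERE, which is not allowed

Fix: Compute the overall MAX in a subquery, then take MAX of rows below it

Corrected query:
SELECT MAX(reading) FROM sensors WHERE reading < (SELECT MAX(reading) FROM sensors)

Result:
MAX(reading)
------------
39.2        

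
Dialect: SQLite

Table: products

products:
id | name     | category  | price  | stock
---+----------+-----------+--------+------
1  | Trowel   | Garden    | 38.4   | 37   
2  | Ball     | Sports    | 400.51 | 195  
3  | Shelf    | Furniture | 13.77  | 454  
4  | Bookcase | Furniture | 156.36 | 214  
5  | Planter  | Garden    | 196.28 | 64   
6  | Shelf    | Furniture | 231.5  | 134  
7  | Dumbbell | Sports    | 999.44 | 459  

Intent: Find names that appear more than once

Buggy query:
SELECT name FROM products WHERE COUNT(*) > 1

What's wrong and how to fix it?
Bug: WHERE can't reference COUNT(*); aggregates are computed after WHERE

Fix: Group first, then use HAVING for the count condition

Corrected query:
SELECT name FROM products GROUP BY name HAVING COUNT(*) > 1

Result:
name 
-----
Shelf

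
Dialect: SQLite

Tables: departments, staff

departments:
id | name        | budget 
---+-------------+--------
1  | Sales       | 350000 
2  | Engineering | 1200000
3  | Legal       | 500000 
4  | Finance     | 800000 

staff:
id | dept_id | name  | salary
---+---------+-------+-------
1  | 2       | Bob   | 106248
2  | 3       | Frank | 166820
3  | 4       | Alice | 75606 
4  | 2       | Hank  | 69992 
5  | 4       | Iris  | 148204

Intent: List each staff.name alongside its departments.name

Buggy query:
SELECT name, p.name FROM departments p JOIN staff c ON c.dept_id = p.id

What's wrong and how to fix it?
Bug: Both tables have a 'name' column; the unqualified reference is ambiguous

Fix: Qualify the column with its table alias (c.name)

Corrected query:
SELECT c.name, p.name FROM departments p JOIN staff c ON c.dept_id = p.id

Result:
name  | name       
------+------------
Bob   | Engineering
Frank | Legal      
Alice | Finance    
Hank  | Engineering
Iris  | Finance    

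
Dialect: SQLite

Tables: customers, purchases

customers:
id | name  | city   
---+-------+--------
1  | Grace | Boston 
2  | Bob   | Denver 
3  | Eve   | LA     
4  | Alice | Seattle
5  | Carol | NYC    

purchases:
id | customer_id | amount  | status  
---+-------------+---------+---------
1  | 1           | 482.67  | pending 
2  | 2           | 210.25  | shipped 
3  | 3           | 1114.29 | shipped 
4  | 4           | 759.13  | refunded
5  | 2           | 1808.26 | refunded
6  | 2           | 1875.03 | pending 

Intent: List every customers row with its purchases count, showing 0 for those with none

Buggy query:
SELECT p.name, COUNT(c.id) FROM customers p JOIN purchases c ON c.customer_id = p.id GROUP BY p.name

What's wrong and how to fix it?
Bug: An inner join excludes parents with zero children

Fix: Switch to LEFT JOIN to retain unmatched parent rows

Corrected query:
SELECT p.name, COUNT(c.id) FROM customers p LEFT JOIN purchases c ON c.customer_id = p.id GROUP BY p.name

Result:
name  | COUNT(c.id)
------+------------
Alice | 1          
Bob   | 3          
Carol | 0          
Eve   | 1          
Grace | 1          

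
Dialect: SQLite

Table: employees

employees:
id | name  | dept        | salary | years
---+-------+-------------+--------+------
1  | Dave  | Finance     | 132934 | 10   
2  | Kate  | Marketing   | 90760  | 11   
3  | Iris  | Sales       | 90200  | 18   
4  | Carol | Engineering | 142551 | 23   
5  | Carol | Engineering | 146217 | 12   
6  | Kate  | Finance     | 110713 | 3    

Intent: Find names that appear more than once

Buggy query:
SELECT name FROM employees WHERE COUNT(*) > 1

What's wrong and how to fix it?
Bug: COUNT(*) is an aggregate and cannot be used in WHERE

Fix: Group first, then use HAVING for the count condition

Corrected query:
SELECT name FROM employees GROUP BY name HAVING COUNT(*) > 1

Result:
name 
-----
Carol
Kate 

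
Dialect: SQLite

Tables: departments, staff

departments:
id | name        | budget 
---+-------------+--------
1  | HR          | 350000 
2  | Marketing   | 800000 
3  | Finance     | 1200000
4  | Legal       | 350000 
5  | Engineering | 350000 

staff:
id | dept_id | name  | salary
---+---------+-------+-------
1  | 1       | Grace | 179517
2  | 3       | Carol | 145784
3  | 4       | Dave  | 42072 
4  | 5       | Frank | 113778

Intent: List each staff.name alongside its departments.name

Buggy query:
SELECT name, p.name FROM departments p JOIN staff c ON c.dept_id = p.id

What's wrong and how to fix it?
Bug: 'name' exists in both joined tables, so the database can't tell which one is meant

Fix: Qualify the column with its table alias (c.name)

Corrected query:
SELECT c.name, p.name FROM departments p JOIN staff c ON c.dept_id = p.id

Result:
name  | name       
------+------------
Grace | HR         
Carol | Finance    
Dave  | Legal      
Frank | Engineering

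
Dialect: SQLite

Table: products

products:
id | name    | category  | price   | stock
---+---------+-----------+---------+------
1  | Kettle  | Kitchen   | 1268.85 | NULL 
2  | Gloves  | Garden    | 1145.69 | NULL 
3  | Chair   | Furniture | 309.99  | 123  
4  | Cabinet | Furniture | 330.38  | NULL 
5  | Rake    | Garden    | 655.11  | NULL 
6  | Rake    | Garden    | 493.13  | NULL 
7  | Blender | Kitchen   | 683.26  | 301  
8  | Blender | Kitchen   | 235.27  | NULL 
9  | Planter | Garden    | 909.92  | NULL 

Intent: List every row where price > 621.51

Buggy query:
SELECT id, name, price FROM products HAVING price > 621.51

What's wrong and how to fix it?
Bug: This is a non-aggregate query (no GROUP BY, no aggregates), so in SQLite the HAVING clause is invalid here; a row-level condition belongs in WHERE

Fix: Use WHERE for row-level filtering

Corrected query:
SELECT id, name, price FROM products WHERE price > 621.51

Result:
id | name    | price  
---+---------+--------
1  | Kettle  | 1268.85
2  | Gloves  | 1145.69
5  | Rake    | 655.11 
7  | Blender | 683.26 
9  | Planter | 909.92 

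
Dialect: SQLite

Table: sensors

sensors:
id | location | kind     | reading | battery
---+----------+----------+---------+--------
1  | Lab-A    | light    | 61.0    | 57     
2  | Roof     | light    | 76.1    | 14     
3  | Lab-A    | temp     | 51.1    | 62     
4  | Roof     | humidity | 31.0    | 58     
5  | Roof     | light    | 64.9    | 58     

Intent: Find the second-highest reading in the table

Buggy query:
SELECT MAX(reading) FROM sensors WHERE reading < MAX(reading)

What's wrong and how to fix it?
Bug: MAX(reading) on the right of the comparison is an aggregate-in-WHERE error

Fix: Compute the overall MAX in a subquery, then take MAX of rows below it

Corrected query:
SELECT MAX(reading) FROM sensors WHERE reading < (SELECT MAX(reading) FROM sensors)

Result:
MAX(reading)
------------
64.9        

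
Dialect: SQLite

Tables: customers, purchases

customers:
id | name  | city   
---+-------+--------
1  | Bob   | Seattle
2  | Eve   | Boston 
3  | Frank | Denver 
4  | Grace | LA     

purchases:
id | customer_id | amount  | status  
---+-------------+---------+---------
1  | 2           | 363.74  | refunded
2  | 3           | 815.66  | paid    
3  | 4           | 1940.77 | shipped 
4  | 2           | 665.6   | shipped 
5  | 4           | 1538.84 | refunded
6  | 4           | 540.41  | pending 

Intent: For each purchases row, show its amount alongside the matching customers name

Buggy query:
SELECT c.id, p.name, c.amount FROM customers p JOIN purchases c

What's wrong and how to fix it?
Bug: JOIN with no ON clause produces a cartesian product; every purchases row pairs with every customers row

Fix: Specify the join condition linking the foreign key to the parent id

Corrected query:
SELECT c.id, p.name, c.amount FROM customers p JOIN purchases c ON c.customer_id = p.id

Result:
id | name  | amount 
---+-------+--------
1  | Eve   | 363.74 
2  | Frank | 815.66 
3  | Grace | 1940.77
4  | Eve   | 665.6  
5  | Grace | 1538.84
6  | Grace | 540.41 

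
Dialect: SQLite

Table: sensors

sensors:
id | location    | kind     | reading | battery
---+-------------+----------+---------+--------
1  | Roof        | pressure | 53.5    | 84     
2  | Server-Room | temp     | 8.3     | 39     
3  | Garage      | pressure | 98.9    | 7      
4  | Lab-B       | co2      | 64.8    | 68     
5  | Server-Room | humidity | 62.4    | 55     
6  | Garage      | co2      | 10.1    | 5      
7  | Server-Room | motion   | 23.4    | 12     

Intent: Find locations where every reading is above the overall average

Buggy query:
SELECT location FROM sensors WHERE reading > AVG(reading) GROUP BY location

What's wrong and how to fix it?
Bug: WHERE evaluates per row before aggregation, so AVG() is unavailable

Fix: Use a subquery for AVG and a HAVING MIN(...) filter so the condition holds for every row in the group

Corrected query:
SELECT location FROM sensors GROUP BY location HAVING MIN(reading) > (SELECT AVG(reading) FROM sensors)

Result:
location
--------
Lab-B   
Roof    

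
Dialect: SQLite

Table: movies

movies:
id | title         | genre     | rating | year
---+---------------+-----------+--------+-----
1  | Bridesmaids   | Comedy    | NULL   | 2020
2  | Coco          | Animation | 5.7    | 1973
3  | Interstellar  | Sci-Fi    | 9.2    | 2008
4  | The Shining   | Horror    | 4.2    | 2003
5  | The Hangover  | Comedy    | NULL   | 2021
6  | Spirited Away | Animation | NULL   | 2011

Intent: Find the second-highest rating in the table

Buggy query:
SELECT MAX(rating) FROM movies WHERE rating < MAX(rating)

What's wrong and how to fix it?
Bug: The inner MAX is an aggregate inside WHERE, which is not allowed

Fix: Compute the overall MAX in a subquery, then take MAX of rows below it

Corrected query:
SELECT MAX(rating) FROM movies WHERE rating < (SELECT MAX(rating) FROM movies)

Result:
MAX(rating)
-----------
5.7        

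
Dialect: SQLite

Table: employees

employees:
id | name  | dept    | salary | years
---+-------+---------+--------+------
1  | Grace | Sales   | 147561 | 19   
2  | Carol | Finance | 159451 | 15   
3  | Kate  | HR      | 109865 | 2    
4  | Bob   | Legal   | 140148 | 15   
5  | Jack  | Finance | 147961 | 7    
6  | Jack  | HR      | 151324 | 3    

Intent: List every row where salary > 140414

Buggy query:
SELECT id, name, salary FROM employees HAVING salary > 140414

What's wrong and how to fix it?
Bug: HAVING filters the output of aggregation, but this query has no GROUP BY and no aggregate functions, so SQLite rejects it (HAVING clause on a non-aggregate query); the condition here is per row

Fix: Replace HAVING with WHERE since the condition applies to individual rows

Corrected query:
SELECT id, name, salary FROM employees WHERE salary > 140414

Result:
id | name  | salary
---+-------+-------
1  | Grace | 147561
2  | Carol | 159451
5  | Jack  | 147961
6  | Jack  | 151324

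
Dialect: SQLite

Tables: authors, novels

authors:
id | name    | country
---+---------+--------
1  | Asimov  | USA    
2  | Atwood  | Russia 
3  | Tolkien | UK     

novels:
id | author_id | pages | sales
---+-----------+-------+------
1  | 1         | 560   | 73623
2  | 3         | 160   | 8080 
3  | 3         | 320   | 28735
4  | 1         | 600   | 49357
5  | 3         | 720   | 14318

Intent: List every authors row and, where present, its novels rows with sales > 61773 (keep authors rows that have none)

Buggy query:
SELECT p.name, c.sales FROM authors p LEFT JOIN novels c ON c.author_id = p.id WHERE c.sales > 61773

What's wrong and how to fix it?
Bug: A WHERE condition on the right-hand table after LEFT JOIN drops unmatched parents

Fix: Put 'c.sales > 61773' in the JOIN's ON clause instead of WHERE

Corrected query:
SELECT p.name, c.sales FROM authors p LEFT JOIN novels c ON c.author_id = p.id AND c.sales > 61773

Result:
name    | sales
--------+------
Asimov  | 73623
Atwood  | NULL 
Tolkien | NULL 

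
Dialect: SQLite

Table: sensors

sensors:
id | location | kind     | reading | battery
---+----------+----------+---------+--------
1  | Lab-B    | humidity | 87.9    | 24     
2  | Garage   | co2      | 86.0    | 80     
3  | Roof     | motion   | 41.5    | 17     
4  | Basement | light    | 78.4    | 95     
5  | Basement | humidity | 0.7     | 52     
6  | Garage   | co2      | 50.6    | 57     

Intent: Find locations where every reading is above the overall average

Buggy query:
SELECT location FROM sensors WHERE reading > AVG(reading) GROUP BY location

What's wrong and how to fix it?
Bug: WHERE evaluates per row before aggregation, so AVG() is unavailable

Fix: Use a subquery for AVG and a HAVING MIN(...) filter so the condition holds for every row in the group

Corrected query:
SELECT location FROM sensors GROUP BY location HAVING MIN(reading) > (SELECT AVG(reading) FROM sensors)

Result:
location
--------
Lab-B   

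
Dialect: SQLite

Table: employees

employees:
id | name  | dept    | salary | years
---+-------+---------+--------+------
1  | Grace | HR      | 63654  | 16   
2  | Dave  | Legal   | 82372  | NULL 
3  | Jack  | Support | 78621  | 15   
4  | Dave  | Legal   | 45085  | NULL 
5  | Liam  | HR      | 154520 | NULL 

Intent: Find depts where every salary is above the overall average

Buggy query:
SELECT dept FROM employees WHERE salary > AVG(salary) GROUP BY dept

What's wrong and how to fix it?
Bug: WHERE evaluates per row before aggregation, so AVG() is unavailable

Fix: Compute the overall average in a scalar subquery and compare each group's MIN against it in HAVING

Corrected query:
SELECT dept FROM employees GROUP BY dept HAVING MIN(salary) > (SELECT AVG(salary) FROM employees)

Result:
(no rows)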